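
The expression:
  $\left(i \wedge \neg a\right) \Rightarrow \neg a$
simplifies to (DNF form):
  $\text{True}$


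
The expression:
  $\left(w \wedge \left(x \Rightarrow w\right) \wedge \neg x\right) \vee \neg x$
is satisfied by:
  {x: False}


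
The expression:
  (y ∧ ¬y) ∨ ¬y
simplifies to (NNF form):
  ¬y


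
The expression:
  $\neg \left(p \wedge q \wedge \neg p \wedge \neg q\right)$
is always true.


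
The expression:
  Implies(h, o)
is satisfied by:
  {o: True, h: False}
  {h: False, o: False}
  {h: True, o: True}


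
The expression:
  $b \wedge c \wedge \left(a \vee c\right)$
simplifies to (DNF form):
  $b \wedge c$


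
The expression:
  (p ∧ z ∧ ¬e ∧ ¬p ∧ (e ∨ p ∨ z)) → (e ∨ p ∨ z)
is always true.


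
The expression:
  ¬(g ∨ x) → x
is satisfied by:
  {x: True, g: True}
  {x: True, g: False}
  {g: True, x: False}


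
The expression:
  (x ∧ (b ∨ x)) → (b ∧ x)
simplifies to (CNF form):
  b ∨ ¬x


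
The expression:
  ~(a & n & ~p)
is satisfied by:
  {p: True, n: False, a: False}
  {p: False, n: False, a: False}
  {a: True, p: True, n: False}
  {a: True, p: False, n: False}
  {n: True, p: True, a: False}
  {n: True, p: False, a: False}
  {n: True, a: True, p: True}


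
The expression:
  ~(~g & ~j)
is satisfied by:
  {g: True, j: True}
  {g: True, j: False}
  {j: True, g: False}


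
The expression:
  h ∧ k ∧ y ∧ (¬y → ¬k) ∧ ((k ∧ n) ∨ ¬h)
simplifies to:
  h ∧ k ∧ n ∧ y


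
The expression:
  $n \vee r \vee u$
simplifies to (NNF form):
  $n \vee r \vee u$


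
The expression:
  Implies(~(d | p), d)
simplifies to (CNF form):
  d | p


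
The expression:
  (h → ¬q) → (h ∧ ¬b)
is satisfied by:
  {h: True, q: True, b: False}
  {h: True, q: False, b: False}
  {h: True, b: True, q: True}


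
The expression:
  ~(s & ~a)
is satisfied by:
  {a: True, s: False}
  {s: False, a: False}
  {s: True, a: True}


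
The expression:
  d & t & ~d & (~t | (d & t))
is never true.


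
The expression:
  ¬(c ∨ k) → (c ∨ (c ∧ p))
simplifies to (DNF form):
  c ∨ k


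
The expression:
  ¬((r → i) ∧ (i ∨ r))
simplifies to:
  ¬i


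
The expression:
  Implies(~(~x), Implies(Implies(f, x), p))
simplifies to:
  p | ~x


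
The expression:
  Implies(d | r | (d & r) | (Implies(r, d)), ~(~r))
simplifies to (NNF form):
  r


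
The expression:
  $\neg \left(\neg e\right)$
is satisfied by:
  {e: True}


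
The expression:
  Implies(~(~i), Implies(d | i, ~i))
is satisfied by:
  {i: False}


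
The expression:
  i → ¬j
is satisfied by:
  {i: False, j: False}
  {j: True, i: False}
  {i: True, j: False}


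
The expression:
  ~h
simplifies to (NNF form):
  ~h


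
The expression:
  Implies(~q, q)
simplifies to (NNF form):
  q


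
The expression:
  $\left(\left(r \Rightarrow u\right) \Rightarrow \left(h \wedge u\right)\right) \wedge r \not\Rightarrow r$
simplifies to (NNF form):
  $\text{False}$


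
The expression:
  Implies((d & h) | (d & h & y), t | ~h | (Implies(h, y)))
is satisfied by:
  {y: True, t: True, h: False, d: False}
  {y: True, h: False, t: False, d: False}
  {t: True, y: False, h: False, d: False}
  {y: False, h: False, t: False, d: False}
  {d: True, y: True, t: True, h: False}
  {d: True, y: True, h: False, t: False}
  {d: True, t: True, y: False, h: False}
  {d: True, y: False, h: False, t: False}
  {y: True, h: True, t: True, d: False}
  {y: True, h: True, d: False, t: False}
  {h: True, t: True, d: False, y: False}
  {h: True, d: False, t: False, y: False}
  {y: True, h: True, d: True, t: True}
  {y: True, h: True, d: True, t: False}
  {h: True, d: True, t: True, y: False}


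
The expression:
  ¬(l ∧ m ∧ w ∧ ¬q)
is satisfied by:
  {q: True, l: False, m: False, w: False}
  {q: False, l: False, m: False, w: False}
  {w: True, q: True, l: False, m: False}
  {w: True, q: False, l: False, m: False}
  {q: True, m: True, w: False, l: False}
  {m: True, w: False, l: False, q: False}
  {w: True, m: True, q: True, l: False}
  {w: True, m: True, q: False, l: False}
  {q: True, l: True, w: False, m: False}
  {l: True, w: False, m: False, q: False}
  {q: True, w: True, l: True, m: False}
  {w: True, l: True, q: False, m: False}
  {q: True, m: True, l: True, w: False}
  {m: True, l: True, w: False, q: False}
  {w: True, m: True, l: True, q: True}


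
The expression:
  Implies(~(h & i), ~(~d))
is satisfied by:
  {d: True, h: True, i: True}
  {d: True, h: True, i: False}
  {d: True, i: True, h: False}
  {d: True, i: False, h: False}
  {h: True, i: True, d: False}


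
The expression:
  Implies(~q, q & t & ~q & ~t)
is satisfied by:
  {q: True}


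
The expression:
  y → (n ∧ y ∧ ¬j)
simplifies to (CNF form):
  (n ∨ ¬y) ∧ (¬j ∨ ¬y)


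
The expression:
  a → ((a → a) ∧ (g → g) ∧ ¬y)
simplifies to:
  ¬a ∨ ¬y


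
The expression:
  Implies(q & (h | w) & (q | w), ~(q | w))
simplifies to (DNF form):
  ~q | (~h & ~w)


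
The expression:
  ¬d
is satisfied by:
  {d: False}


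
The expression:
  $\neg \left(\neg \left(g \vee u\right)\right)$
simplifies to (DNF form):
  $g \vee u$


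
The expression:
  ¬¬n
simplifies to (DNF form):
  n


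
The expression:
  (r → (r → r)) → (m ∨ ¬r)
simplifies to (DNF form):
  m ∨ ¬r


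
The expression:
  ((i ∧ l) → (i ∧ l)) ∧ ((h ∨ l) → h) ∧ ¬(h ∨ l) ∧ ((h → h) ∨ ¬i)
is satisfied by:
  {h: False, l: False}


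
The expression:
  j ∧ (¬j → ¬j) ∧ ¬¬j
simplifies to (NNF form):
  j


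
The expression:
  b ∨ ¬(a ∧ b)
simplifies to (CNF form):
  True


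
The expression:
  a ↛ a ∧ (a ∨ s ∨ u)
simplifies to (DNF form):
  False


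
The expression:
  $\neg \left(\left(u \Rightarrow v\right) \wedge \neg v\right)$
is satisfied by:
  {v: True, u: True}
  {v: True, u: False}
  {u: True, v: False}


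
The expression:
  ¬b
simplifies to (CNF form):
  ¬b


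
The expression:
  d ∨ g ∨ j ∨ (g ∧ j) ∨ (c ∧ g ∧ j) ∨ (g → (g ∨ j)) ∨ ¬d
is always true.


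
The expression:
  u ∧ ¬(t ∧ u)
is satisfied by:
  {u: True, t: False}


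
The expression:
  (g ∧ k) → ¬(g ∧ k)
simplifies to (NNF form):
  ¬g ∨ ¬k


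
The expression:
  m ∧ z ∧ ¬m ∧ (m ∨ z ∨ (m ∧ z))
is never true.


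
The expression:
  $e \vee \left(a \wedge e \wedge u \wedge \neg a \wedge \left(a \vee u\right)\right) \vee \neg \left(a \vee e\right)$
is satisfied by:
  {e: True, a: False}
  {a: False, e: False}
  {a: True, e: True}


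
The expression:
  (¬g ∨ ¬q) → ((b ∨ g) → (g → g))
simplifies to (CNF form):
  True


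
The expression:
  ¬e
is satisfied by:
  {e: False}


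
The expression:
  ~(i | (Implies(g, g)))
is never true.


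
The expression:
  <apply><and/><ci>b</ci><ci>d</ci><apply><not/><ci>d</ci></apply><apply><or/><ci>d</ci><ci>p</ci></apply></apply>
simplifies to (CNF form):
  <false/>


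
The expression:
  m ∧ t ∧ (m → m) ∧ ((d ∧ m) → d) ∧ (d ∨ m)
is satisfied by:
  {t: True, m: True}


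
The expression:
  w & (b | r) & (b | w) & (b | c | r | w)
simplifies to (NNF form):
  w & (b | r)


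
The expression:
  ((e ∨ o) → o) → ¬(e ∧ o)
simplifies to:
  ¬e ∨ ¬o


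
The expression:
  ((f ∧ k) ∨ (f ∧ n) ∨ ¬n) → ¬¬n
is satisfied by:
  {n: True}


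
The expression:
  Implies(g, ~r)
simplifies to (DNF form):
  ~g | ~r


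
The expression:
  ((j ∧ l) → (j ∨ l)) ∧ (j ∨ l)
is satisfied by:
  {l: True, j: True}
  {l: True, j: False}
  {j: True, l: False}


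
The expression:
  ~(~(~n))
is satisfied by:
  {n: False}


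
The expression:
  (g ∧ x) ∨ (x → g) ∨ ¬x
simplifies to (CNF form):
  g ∨ ¬x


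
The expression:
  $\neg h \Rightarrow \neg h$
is always true.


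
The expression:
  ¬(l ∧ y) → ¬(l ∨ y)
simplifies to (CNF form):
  (l ∨ ¬l) ∧ (l ∨ ¬y) ∧ (y ∨ ¬l) ∧ (y ∨ ¬y)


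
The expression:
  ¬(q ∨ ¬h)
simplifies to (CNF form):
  h ∧ ¬q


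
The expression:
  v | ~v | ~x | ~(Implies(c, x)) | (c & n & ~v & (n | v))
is always true.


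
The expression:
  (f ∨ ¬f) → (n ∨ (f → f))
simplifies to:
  True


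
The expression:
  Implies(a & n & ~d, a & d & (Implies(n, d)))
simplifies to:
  d | ~a | ~n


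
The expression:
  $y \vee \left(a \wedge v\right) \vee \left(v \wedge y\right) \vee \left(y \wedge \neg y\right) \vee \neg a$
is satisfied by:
  {y: True, v: True, a: False}
  {y: True, v: False, a: False}
  {v: True, y: False, a: False}
  {y: False, v: False, a: False}
  {y: True, a: True, v: True}
  {y: True, a: True, v: False}
  {a: True, v: True, y: False}


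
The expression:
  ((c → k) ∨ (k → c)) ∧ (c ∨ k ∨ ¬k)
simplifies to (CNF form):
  True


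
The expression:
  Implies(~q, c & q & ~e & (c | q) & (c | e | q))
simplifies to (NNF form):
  q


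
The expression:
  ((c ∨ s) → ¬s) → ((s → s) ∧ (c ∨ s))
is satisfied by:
  {c: True, s: True}
  {c: True, s: False}
  {s: True, c: False}


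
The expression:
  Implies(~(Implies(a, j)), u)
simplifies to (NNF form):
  j | u | ~a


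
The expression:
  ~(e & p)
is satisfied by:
  {p: False, e: False}
  {e: True, p: False}
  {p: True, e: False}


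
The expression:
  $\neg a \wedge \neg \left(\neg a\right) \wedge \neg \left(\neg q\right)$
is never true.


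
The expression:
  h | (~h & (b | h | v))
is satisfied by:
  {b: True, v: True, h: True}
  {b: True, v: True, h: False}
  {b: True, h: True, v: False}
  {b: True, h: False, v: False}
  {v: True, h: True, b: False}
  {v: True, h: False, b: False}
  {h: True, v: False, b: False}


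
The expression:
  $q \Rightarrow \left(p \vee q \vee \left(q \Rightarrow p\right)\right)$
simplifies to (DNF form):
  $\text{True}$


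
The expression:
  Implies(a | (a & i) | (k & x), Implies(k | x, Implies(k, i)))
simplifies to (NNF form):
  i | ~k | (~a & ~x)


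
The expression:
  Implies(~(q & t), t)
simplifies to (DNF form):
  t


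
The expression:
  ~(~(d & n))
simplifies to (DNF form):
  d & n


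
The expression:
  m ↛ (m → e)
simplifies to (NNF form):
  m ∧ ¬e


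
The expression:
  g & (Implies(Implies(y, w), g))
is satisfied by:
  {g: True}


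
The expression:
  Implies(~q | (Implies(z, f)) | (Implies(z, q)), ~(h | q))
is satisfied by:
  {q: False, h: False}


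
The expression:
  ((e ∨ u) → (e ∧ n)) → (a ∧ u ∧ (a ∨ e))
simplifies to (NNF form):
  (a ∧ u) ∨ (e ∧ ¬n) ∨ (u ∧ ¬e)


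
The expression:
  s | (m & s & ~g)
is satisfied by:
  {s: True}


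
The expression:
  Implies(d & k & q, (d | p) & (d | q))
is always true.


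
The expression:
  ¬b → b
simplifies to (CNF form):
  b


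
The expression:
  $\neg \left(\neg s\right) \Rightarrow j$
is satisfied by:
  {j: True, s: False}
  {s: False, j: False}
  {s: True, j: True}


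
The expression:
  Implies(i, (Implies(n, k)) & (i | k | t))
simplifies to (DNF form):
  k | ~i | ~n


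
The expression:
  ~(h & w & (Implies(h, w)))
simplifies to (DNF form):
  ~h | ~w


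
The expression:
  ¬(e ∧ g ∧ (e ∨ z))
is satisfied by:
  {g: False, e: False}
  {e: True, g: False}
  {g: True, e: False}


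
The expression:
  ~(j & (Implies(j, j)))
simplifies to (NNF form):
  ~j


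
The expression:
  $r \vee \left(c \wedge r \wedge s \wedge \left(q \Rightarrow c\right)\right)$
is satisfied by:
  {r: True}


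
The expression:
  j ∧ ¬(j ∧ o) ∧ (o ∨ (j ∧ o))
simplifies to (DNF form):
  False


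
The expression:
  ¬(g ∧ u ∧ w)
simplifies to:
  ¬g ∨ ¬u ∨ ¬w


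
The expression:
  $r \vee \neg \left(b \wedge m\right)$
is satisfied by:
  {r: True, m: False, b: False}
  {m: False, b: False, r: False}
  {r: True, b: True, m: False}
  {b: True, m: False, r: False}
  {r: True, m: True, b: False}
  {m: True, r: False, b: False}
  {r: True, b: True, m: True}


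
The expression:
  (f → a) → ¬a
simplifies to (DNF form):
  ¬a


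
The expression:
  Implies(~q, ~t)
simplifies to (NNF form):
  q | ~t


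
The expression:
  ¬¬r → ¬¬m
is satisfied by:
  {m: True, r: False}
  {r: False, m: False}
  {r: True, m: True}


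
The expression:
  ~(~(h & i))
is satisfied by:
  {h: True, i: True}


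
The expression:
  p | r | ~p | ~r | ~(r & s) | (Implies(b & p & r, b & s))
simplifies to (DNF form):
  True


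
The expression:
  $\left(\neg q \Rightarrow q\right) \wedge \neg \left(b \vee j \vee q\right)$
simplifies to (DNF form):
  $\text{False}$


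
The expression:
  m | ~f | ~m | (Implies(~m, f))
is always true.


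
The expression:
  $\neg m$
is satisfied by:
  {m: False}


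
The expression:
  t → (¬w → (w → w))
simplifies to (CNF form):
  True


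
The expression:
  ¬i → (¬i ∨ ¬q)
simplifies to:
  True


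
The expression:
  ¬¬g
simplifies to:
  g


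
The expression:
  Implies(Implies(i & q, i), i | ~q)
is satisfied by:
  {i: True, q: False}
  {q: False, i: False}
  {q: True, i: True}


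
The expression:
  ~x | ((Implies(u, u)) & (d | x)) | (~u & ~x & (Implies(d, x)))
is always true.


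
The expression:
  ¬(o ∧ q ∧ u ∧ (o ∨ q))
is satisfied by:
  {u: False, q: False, o: False}
  {o: True, u: False, q: False}
  {q: True, u: False, o: False}
  {o: True, q: True, u: False}
  {u: True, o: False, q: False}
  {o: True, u: True, q: False}
  {q: True, u: True, o: False}


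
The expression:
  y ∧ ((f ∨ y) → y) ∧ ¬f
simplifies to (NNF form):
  y ∧ ¬f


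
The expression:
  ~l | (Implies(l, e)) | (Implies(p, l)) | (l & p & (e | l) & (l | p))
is always true.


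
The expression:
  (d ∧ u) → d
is always true.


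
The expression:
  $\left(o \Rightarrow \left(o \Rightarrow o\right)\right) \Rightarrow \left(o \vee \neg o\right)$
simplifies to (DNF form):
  $\text{True}$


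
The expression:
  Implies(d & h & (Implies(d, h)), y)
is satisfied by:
  {y: True, h: False, d: False}
  {h: False, d: False, y: False}
  {y: True, d: True, h: False}
  {d: True, h: False, y: False}
  {y: True, h: True, d: False}
  {h: True, y: False, d: False}
  {y: True, d: True, h: True}


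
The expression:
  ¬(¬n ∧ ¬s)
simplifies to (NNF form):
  n ∨ s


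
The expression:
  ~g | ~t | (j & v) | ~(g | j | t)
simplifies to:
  ~g | ~t | (j & v)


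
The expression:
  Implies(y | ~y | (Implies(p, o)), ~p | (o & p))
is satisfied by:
  {o: True, p: False}
  {p: False, o: False}
  {p: True, o: True}


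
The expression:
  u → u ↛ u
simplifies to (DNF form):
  ¬u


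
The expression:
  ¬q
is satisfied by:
  {q: False}


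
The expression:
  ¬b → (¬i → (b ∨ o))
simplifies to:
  b ∨ i ∨ o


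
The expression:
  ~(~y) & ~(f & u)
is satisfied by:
  {y: True, u: False, f: False}
  {f: True, y: True, u: False}
  {u: True, y: True, f: False}


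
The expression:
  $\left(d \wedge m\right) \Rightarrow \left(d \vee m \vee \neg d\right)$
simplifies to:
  $\text{True}$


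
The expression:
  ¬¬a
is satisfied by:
  {a: True}


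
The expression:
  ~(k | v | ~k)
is never true.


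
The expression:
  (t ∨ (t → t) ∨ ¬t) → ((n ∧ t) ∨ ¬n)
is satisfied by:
  {t: True, n: False}
  {n: False, t: False}
  {n: True, t: True}


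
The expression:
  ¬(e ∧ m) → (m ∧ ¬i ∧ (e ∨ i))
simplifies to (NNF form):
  e ∧ m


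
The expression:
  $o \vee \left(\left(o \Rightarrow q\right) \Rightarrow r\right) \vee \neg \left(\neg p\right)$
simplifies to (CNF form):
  $o \vee p \vee r$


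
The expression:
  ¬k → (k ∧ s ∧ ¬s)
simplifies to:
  k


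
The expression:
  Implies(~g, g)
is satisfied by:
  {g: True}


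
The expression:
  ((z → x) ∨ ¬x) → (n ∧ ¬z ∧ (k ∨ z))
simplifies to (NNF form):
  k ∧ n ∧ ¬z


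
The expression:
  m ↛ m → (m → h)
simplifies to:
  True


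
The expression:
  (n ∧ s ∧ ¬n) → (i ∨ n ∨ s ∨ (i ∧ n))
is always true.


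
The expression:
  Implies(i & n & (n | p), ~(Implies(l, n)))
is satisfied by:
  {n: False, i: False}
  {i: True, n: False}
  {n: True, i: False}


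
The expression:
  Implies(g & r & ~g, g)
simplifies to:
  True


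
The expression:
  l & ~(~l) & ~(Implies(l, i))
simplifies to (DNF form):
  l & ~i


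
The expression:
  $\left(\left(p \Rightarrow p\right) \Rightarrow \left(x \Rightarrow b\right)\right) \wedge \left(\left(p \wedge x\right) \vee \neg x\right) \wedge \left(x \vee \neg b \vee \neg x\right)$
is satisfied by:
  {b: True, p: True, x: False}
  {b: True, p: False, x: False}
  {p: True, b: False, x: False}
  {b: False, p: False, x: False}
  {b: True, x: True, p: True}


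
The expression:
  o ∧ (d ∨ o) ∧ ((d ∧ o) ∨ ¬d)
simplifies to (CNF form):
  o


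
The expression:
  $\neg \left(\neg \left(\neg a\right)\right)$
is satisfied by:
  {a: False}


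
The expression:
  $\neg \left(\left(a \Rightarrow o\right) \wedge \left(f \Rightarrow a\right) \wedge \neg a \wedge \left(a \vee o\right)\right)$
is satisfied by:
  {a: True, f: True, o: False}
  {a: True, f: False, o: False}
  {f: True, a: False, o: False}
  {a: False, f: False, o: False}
  {a: True, o: True, f: True}
  {a: True, o: True, f: False}
  {o: True, f: True, a: False}


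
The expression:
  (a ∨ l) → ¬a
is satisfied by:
  {a: False}


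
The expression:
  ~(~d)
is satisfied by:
  {d: True}


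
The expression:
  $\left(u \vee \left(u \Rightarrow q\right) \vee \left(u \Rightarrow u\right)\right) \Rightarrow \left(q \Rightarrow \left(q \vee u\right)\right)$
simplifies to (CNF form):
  $\text{True}$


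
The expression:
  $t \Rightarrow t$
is always true.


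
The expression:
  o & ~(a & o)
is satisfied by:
  {o: True, a: False}


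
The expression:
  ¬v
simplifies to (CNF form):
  ¬v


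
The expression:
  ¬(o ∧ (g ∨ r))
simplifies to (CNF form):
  (¬g ∨ ¬o) ∧ (¬o ∨ ¬r)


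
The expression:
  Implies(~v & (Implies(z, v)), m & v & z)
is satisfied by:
  {z: True, v: True}
  {z: True, v: False}
  {v: True, z: False}


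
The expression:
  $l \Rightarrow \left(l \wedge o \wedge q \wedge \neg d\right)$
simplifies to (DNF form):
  $\left(o \wedge q \wedge \neg d\right) \vee \neg l$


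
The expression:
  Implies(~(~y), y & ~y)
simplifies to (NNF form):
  ~y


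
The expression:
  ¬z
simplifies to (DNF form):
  ¬z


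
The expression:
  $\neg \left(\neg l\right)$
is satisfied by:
  {l: True}


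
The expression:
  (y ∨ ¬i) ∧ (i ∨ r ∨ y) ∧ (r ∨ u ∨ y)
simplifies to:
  y ∨ (r ∧ ¬i)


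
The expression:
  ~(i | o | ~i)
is never true.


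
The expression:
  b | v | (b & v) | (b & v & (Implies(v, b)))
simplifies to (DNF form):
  b | v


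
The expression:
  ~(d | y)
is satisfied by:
  {d: False, y: False}


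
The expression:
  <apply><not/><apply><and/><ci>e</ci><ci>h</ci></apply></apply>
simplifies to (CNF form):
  <apply><or/><apply><not/><ci>e</ci></apply><apply><not/><ci>h</ci></apply></apply>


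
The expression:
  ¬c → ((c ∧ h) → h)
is always true.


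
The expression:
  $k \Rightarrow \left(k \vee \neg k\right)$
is always true.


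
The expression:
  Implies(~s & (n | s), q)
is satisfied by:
  {q: True, s: True, n: False}
  {q: True, s: False, n: False}
  {s: True, q: False, n: False}
  {q: False, s: False, n: False}
  {n: True, q: True, s: True}
  {n: True, q: True, s: False}
  {n: True, s: True, q: False}


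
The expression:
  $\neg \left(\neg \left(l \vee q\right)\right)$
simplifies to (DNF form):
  $l \vee q$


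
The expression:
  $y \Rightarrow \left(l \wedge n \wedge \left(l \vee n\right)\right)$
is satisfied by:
  {n: True, l: True, y: False}
  {n: True, l: False, y: False}
  {l: True, n: False, y: False}
  {n: False, l: False, y: False}
  {n: True, y: True, l: True}


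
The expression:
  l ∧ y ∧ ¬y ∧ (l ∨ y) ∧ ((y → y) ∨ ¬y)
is never true.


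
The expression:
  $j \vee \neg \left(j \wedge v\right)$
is always true.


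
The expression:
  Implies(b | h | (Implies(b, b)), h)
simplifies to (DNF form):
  h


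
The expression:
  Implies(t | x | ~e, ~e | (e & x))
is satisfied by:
  {x: True, e: False, t: False}
  {e: False, t: False, x: False}
  {x: True, t: True, e: False}
  {t: True, e: False, x: False}
  {x: True, e: True, t: False}
  {e: True, x: False, t: False}
  {x: True, t: True, e: True}


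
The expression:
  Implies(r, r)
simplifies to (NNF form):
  True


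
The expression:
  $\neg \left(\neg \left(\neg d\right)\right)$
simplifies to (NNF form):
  $\neg d$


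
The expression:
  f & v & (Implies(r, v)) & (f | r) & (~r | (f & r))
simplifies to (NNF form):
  f & v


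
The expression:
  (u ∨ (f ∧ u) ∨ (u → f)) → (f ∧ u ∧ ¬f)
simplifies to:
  False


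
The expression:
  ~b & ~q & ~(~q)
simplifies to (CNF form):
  False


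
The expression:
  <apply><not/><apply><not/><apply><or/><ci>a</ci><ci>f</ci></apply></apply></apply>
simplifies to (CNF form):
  <apply><or/><ci>a</ci><ci>f</ci></apply>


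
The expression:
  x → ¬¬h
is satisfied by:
  {h: True, x: False}
  {x: False, h: False}
  {x: True, h: True}


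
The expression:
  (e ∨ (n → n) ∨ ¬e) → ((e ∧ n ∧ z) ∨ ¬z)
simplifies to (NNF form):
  (e ∧ n) ∨ ¬z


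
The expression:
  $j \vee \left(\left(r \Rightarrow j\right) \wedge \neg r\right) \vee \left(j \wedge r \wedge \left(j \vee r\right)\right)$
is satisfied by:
  {j: True, r: False}
  {r: False, j: False}
  {r: True, j: True}


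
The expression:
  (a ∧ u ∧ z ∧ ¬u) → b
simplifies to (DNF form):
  True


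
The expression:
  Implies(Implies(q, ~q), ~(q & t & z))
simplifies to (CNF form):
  True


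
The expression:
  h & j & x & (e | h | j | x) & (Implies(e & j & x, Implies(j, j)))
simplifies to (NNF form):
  h & j & x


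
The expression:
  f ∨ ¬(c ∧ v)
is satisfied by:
  {f: True, v: False, c: False}
  {f: False, v: False, c: False}
  {c: True, f: True, v: False}
  {c: True, f: False, v: False}
  {v: True, f: True, c: False}
  {v: True, f: False, c: False}
  {v: True, c: True, f: True}


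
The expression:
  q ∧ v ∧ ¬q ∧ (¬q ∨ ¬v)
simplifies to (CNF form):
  False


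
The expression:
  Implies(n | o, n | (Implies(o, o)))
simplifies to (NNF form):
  True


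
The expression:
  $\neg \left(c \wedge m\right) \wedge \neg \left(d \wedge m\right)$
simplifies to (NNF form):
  $\left(\neg c \wedge \neg d\right) \vee \neg m$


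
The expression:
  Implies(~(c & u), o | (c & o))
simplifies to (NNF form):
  o | (c & u)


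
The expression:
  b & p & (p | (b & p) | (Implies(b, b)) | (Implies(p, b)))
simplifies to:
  b & p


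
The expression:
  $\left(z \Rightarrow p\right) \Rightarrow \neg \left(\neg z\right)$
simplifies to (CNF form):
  $z$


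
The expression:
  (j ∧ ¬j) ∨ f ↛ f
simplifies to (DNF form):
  False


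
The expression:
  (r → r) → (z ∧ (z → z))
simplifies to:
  z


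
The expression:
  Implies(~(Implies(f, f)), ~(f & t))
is always true.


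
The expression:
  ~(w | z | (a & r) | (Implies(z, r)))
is never true.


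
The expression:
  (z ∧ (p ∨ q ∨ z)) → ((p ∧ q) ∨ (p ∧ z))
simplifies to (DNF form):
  p ∨ ¬z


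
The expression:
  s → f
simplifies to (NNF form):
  f ∨ ¬s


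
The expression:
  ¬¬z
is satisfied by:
  {z: True}


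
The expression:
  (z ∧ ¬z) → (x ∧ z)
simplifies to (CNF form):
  True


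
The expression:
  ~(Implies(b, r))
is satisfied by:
  {b: True, r: False}


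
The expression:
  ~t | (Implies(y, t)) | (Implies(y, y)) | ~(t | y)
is always true.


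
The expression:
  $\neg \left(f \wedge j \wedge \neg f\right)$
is always true.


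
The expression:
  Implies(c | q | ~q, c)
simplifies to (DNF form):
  c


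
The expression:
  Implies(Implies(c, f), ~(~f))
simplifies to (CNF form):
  c | f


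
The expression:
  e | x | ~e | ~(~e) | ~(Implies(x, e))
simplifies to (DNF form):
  True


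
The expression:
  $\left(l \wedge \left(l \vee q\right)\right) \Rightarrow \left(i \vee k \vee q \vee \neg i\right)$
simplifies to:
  $\text{True}$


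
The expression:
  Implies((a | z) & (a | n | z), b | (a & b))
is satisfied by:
  {b: True, z: False, a: False}
  {b: True, a: True, z: False}
  {b: True, z: True, a: False}
  {b: True, a: True, z: True}
  {a: False, z: False, b: False}


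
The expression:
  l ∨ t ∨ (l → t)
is always true.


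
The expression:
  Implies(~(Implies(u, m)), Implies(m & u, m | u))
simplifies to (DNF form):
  True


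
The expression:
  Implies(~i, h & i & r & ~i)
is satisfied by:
  {i: True}


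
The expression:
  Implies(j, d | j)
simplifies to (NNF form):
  True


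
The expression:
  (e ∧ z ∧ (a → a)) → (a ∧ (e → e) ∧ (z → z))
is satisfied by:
  {a: True, e: False, z: False}
  {e: False, z: False, a: False}
  {a: True, z: True, e: False}
  {z: True, e: False, a: False}
  {a: True, e: True, z: False}
  {e: True, a: False, z: False}
  {a: True, z: True, e: True}


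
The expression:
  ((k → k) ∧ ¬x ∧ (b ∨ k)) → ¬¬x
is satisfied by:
  {x: True, k: False, b: False}
  {x: True, b: True, k: False}
  {x: True, k: True, b: False}
  {x: True, b: True, k: True}
  {b: False, k: False, x: False}


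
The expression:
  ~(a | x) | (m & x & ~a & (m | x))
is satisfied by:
  {m: True, a: False, x: False}
  {m: False, a: False, x: False}
  {x: True, m: True, a: False}


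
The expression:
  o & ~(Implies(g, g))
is never true.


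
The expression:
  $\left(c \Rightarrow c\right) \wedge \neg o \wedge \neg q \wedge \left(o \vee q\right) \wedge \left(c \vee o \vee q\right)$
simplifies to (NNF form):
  $\text{False}$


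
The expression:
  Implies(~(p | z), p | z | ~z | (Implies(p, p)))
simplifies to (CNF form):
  True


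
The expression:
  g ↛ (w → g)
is never true.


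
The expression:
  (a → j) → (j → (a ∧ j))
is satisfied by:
  {a: True, j: False}
  {j: False, a: False}
  {j: True, a: True}


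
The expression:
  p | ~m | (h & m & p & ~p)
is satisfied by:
  {p: True, m: False}
  {m: False, p: False}
  {m: True, p: True}


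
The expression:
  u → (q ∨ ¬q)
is always true.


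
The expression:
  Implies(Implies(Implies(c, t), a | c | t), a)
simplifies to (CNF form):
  (a | ~c) & (a | ~t)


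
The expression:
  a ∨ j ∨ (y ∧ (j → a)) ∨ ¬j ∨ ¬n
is always true.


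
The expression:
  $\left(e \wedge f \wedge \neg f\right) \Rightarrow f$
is always true.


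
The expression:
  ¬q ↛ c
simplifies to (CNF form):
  c ∨ ¬q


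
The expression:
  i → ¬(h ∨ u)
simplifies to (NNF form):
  (¬h ∧ ¬u) ∨ ¬i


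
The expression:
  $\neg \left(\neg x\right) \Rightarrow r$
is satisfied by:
  {r: True, x: False}
  {x: False, r: False}
  {x: True, r: True}


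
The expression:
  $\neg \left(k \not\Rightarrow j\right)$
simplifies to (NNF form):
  $j \vee \neg k$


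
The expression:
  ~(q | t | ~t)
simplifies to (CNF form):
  False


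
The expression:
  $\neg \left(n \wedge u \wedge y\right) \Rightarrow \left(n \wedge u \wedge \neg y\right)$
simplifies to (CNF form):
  $n \wedge u$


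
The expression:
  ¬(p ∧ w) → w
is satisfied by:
  {w: True}


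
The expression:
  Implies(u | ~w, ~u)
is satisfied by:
  {u: False}


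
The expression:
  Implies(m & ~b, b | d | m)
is always true.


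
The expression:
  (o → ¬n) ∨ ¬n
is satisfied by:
  {o: False, n: False}
  {n: True, o: False}
  {o: True, n: False}


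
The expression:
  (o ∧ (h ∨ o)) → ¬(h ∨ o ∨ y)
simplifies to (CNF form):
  ¬o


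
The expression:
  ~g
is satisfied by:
  {g: False}


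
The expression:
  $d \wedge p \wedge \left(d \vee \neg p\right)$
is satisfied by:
  {p: True, d: True}


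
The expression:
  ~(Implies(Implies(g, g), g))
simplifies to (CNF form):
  ~g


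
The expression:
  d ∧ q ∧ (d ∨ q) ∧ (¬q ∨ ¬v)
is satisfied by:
  {d: True, q: True, v: False}


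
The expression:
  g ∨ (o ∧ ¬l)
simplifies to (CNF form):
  (g ∨ o) ∧ (g ∨ ¬l)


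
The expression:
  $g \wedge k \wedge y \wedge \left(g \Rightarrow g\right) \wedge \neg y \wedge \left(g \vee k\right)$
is never true.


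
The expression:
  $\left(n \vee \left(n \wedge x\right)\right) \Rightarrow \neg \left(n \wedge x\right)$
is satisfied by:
  {x: False, n: False}
  {n: True, x: False}
  {x: True, n: False}


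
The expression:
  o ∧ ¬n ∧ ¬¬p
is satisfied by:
  {p: True, o: True, n: False}


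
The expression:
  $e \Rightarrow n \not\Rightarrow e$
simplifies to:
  $\neg e$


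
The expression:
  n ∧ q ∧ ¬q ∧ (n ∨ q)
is never true.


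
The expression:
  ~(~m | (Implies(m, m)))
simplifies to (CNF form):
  False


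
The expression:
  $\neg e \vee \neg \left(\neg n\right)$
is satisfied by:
  {n: True, e: False}
  {e: False, n: False}
  {e: True, n: True}


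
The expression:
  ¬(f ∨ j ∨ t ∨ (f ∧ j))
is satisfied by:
  {j: False, t: False, f: False}


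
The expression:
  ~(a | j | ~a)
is never true.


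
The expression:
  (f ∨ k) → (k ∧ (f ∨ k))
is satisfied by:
  {k: True, f: False}
  {f: False, k: False}
  {f: True, k: True}


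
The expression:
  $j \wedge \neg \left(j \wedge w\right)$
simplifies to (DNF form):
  $j \wedge \neg w$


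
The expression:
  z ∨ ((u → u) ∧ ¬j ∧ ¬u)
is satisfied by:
  {z: True, j: False, u: False}
  {z: True, u: True, j: False}
  {z: True, j: True, u: False}
  {z: True, u: True, j: True}
  {u: False, j: False, z: False}


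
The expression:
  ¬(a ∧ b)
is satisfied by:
  {a: False, b: False}
  {b: True, a: False}
  {a: True, b: False}


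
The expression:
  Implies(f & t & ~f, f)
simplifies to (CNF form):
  True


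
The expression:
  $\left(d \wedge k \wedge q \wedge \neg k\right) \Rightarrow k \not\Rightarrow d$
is always true.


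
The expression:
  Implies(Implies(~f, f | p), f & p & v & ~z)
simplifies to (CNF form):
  (f | ~p) & (p | ~f) & (v | ~p) & (~p | ~z)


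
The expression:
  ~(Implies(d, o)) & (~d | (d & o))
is never true.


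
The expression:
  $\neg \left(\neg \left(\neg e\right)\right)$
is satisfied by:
  {e: False}


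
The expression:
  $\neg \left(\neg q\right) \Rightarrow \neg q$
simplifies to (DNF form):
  $\neg q$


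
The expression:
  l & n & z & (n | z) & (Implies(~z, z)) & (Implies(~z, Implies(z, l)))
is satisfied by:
  {z: True, n: True, l: True}


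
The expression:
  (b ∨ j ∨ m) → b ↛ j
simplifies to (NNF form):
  ¬j ∧ (b ∨ ¬m)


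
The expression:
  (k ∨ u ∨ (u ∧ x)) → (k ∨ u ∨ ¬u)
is always true.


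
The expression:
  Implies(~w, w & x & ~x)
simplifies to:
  w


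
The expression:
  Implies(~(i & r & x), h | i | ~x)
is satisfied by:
  {i: True, h: True, x: False}
  {i: True, h: False, x: False}
  {h: True, i: False, x: False}
  {i: False, h: False, x: False}
  {i: True, x: True, h: True}
  {i: True, x: True, h: False}
  {x: True, h: True, i: False}


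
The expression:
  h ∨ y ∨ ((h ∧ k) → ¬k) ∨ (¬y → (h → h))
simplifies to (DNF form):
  True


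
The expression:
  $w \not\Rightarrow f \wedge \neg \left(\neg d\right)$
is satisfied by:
  {w: True, d: True, f: False}


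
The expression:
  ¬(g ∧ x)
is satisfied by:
  {g: False, x: False}
  {x: True, g: False}
  {g: True, x: False}


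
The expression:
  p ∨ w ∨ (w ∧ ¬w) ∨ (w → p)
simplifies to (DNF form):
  True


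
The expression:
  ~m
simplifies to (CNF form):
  ~m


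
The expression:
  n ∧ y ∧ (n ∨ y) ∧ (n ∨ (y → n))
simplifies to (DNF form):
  n ∧ y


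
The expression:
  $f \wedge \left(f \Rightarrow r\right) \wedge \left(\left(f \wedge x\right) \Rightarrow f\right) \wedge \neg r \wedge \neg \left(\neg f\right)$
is never true.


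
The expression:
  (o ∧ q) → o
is always true.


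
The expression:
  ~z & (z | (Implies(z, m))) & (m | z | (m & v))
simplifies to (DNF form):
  m & ~z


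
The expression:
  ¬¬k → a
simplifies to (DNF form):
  a ∨ ¬k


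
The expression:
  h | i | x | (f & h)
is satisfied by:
  {i: True, x: True, h: True}
  {i: True, x: True, h: False}
  {i: True, h: True, x: False}
  {i: True, h: False, x: False}
  {x: True, h: True, i: False}
  {x: True, h: False, i: False}
  {h: True, x: False, i: False}


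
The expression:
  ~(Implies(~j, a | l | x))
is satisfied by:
  {x: False, l: False, j: False, a: False}


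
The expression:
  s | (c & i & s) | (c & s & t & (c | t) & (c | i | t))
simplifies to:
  s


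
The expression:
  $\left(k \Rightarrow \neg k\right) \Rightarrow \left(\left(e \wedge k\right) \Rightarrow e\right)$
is always true.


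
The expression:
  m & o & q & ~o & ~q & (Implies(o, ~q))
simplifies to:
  False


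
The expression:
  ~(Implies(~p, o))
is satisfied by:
  {o: False, p: False}


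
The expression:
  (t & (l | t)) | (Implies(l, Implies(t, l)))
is always true.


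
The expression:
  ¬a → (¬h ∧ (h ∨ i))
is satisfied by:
  {a: True, i: True, h: False}
  {a: True, i: False, h: False}
  {a: True, h: True, i: True}
  {a: True, h: True, i: False}
  {i: True, h: False, a: False}


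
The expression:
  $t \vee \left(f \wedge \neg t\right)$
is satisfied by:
  {t: True, f: True}
  {t: True, f: False}
  {f: True, t: False}


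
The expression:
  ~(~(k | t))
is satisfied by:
  {k: True, t: True}
  {k: True, t: False}
  {t: True, k: False}


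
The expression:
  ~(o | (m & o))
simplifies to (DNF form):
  ~o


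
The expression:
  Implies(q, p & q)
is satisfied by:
  {p: True, q: False}
  {q: False, p: False}
  {q: True, p: True}


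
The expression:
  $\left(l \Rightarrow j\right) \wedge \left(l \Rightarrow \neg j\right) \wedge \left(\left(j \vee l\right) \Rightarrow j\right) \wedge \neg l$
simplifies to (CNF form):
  $\neg l$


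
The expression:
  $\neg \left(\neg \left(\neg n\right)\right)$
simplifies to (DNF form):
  $\neg n$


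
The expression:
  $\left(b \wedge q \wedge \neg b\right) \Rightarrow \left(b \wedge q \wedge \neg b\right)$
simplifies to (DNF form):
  $\text{True}$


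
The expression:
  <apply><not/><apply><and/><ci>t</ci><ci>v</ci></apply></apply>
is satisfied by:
  {v: False, t: False}
  {t: True, v: False}
  {v: True, t: False}


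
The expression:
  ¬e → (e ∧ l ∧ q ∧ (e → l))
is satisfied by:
  {e: True}


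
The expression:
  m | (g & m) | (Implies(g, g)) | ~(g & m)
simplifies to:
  True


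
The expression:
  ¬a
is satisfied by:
  {a: False}


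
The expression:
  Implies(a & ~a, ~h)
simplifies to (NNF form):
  True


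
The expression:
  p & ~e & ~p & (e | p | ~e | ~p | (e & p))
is never true.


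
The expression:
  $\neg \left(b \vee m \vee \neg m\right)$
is never true.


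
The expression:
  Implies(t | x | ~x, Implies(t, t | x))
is always true.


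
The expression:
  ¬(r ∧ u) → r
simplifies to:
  r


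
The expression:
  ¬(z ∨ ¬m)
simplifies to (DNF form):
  m ∧ ¬z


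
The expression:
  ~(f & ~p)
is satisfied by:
  {p: True, f: False}
  {f: False, p: False}
  {f: True, p: True}


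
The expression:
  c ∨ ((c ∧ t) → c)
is always true.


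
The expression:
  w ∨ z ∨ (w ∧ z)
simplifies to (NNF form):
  w ∨ z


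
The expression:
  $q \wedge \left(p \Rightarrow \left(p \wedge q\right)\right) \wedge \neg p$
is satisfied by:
  {q: True, p: False}


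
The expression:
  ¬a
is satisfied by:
  {a: False}


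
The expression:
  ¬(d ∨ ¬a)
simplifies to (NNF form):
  a ∧ ¬d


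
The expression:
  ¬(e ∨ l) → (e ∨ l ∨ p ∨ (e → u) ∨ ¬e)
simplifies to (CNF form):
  True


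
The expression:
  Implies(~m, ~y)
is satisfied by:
  {m: True, y: False}
  {y: False, m: False}
  {y: True, m: True}


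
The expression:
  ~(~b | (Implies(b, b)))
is never true.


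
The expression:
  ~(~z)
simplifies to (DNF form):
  z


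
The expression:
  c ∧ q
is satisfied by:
  {c: True, q: True}


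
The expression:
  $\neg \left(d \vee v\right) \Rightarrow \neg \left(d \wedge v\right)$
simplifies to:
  $\text{True}$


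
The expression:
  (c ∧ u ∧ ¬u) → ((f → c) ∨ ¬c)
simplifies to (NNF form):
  True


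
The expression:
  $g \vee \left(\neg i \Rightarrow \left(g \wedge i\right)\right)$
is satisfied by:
  {i: True, g: True}
  {i: True, g: False}
  {g: True, i: False}


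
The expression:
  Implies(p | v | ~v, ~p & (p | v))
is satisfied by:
  {v: True, p: False}


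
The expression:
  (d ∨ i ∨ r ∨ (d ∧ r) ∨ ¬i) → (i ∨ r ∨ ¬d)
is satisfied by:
  {i: True, r: True, d: False}
  {i: True, d: False, r: False}
  {r: True, d: False, i: False}
  {r: False, d: False, i: False}
  {i: True, r: True, d: True}
  {i: True, d: True, r: False}
  {r: True, d: True, i: False}


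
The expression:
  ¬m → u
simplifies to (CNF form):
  m ∨ u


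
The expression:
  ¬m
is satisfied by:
  {m: False}


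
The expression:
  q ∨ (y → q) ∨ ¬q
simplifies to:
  True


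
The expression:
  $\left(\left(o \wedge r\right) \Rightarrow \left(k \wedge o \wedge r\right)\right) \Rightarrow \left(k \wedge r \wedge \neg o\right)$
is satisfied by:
  {k: True, r: True, o: False}
  {o: True, r: True, k: False}


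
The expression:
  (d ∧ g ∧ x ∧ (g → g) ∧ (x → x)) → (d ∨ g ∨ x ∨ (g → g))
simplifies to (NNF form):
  True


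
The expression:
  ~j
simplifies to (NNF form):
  ~j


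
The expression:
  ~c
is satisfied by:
  {c: False}


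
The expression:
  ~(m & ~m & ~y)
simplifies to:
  True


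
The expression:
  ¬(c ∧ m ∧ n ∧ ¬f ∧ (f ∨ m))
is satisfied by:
  {f: True, m: False, n: False, c: False}
  {f: False, m: False, n: False, c: False}
  {c: True, f: True, m: False, n: False}
  {c: True, f: False, m: False, n: False}
  {n: True, f: True, m: False, c: False}
  {n: True, f: False, m: False, c: False}
  {c: True, n: True, f: True, m: False}
  {c: True, n: True, f: False, m: False}
  {m: True, f: True, c: False, n: False}
  {m: True, f: False, c: False, n: False}
  {c: True, m: True, f: True, n: False}
  {c: True, m: True, f: False, n: False}
  {n: True, m: True, f: True, c: False}
  {n: True, m: True, f: False, c: False}
  {n: True, m: True, c: True, f: True}
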